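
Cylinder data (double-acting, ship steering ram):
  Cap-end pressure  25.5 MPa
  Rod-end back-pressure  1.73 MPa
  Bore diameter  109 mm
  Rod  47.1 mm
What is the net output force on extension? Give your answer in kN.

F ≈ 225 kN

Cap-side area A_cap = π/4 × (109 mm)² = 9331 mm^2
Rod-side annular area A_ann = π/4 × (109² − 47.1²) = 7589 mm^2
Net thrust = P_cap·A_cap − P_rod·A_ann = 237.9 kN − 13.13 kN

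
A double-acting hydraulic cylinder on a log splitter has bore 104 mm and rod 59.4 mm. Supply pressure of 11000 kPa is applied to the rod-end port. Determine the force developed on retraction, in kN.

F ≈ 63.0 kN

Rod-side annular area A_ann = π/4 × (104² − 59.4²) = 5724 mm^2
On retraction the pressure acts on the annular area (bore minus rod).
F = P × A_ann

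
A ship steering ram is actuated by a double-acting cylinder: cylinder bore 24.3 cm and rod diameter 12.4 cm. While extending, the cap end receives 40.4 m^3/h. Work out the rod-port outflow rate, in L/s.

Cap-side area A_cap = π/4 × (24.3 cm)² = 463.8 cm^2
Rod-side annular area A_ann = π/4 × (24.3² − 12.4²) = 343.0 cm^2
Piston speed v = Q_in/A_cap; rod-end outflow Q_out = v × A_ann = Q_in × A_ann/A_cap.

Q_out ≈ 8.30 L/s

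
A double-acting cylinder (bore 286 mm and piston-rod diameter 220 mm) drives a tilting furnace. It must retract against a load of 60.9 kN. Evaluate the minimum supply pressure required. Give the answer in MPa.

P ≈ 2.32 MPa

Rod-side annular area A_ann = π/4 × (286² − 220²) = 26230 mm^2
Retraction: pressure acts on the annular area.
P = F / A = 60.9 kN / A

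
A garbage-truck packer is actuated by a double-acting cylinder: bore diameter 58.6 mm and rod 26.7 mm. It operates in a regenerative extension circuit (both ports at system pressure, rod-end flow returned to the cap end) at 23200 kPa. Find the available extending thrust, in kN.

F ≈ 13.0 kN

With equal pressure on both faces, forces on the annular region cancel; the net push is pressure × rod cross-section.
Rod cross-section A_rod = π/4 × (26.7 mm)² = 559.9 mm^2
F = P × A_rod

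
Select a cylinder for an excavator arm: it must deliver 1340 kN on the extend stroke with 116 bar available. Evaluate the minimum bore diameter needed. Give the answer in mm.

Extension force acts on the full piston face: F = P × (π/4)D².
D = √(4F / (πP)) = √(4 × 1340 kN / (π × 116 bar))

D ≈ 384 mm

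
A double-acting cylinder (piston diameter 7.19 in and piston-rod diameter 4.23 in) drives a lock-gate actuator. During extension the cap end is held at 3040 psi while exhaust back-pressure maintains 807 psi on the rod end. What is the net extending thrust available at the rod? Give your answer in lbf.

Cap-side area A_cap = π/4 × (7.19 in)² = 40.60 in^2
Rod-side annular area A_ann = π/4 × (7.19² − 4.23²) = 26.55 in^2
Net thrust = P_cap·A_cap − P_rod·A_ann = 1.234e5 lbf − 21430 lbf

F ≈ 1.02e5 lbf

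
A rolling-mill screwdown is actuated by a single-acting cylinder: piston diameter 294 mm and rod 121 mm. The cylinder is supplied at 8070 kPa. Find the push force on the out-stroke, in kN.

Cap-side area A_cap = π/4 × (294 mm)² = 67890 mm^2
F = P × A_cap = 8070 kPa × A_cap

F ≈ 548 kN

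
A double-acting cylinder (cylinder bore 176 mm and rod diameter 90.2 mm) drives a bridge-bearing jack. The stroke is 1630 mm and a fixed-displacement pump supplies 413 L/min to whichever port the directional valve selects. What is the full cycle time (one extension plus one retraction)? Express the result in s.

t ≈ 10.0 s

Cap-side area A_cap = π/4 × (176 mm)² = 24330 mm^2
Rod-side annular area A_ann = π/4 × (176² − 90.2²) = 17940 mm^2
t_ext = A_cap·L/Q = 5.761 s
t_ret = A_ann·L/Q = 4.248 s
t_cycle = t_ext + t_ret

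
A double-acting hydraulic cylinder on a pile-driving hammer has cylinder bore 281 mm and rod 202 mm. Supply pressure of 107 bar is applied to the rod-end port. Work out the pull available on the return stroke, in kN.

F ≈ 321 kN

Rod-side annular area A_ann = π/4 × (281² − 202²) = 29970 mm^2
On retraction the pressure acts on the annular area (bore minus rod).
F = P × A_ann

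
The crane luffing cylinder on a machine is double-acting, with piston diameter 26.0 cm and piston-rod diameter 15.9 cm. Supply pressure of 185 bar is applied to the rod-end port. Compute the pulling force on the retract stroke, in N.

Rod-side annular area A_ann = π/4 × (26.0² − 15.9²) = 332.4 cm^2
On retraction the pressure acts on the annular area (bore minus rod).
F = P × A_ann

F ≈ 6.15e5 N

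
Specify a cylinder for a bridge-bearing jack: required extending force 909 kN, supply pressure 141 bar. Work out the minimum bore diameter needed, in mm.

Extension force acts on the full piston face: F = P × (π/4)D².
D = √(4F / (πP)) = √(4 × 909 kN / (π × 141 bar))

D ≈ 287 mm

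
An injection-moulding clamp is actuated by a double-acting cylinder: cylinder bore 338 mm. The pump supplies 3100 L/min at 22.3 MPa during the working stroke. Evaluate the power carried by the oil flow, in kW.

Hydraulic power = P × Q

W ≈ 1150 kW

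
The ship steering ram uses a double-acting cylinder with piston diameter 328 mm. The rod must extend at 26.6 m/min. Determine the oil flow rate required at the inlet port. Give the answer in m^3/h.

Cap-side area A_cap = π/4 × (328 mm)² = 84500 mm^2
Q = A × v

Q ≈ 135 m^3/h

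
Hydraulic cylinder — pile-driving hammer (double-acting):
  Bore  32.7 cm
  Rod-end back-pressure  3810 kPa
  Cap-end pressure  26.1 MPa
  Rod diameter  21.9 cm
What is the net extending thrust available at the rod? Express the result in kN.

Cap-side area A_cap = π/4 × (32.7 cm)² = 839.8 cm^2
Rod-side annular area A_ann = π/4 × (32.7² − 21.9²) = 463.1 cm^2
Net thrust = P_cap·A_cap − P_rod·A_ann = 2192 kN − 176.5 kN

F ≈ 2020 kN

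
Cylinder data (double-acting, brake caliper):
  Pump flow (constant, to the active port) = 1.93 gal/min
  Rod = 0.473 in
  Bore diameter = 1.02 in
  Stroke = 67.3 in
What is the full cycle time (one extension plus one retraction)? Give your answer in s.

t ≈ 13.2 s

Cap-side area A_cap = π/4 × (1.02 in)² = 0.8171 in^2
Rod-side annular area A_ann = π/4 × (1.02² − 0.473²) = 0.6414 in^2
t_ext = A_cap·L/Q = 7.401 s
t_ret = A_ann·L/Q = 5.809 s
t_cycle = t_ext + t_ret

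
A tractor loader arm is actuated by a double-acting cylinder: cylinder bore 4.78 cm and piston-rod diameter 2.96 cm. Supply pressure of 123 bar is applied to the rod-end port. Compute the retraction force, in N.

Rod-side annular area A_ann = π/4 × (4.78² − 2.96²) = 11.06 cm^2
On retraction the pressure acts on the annular area (bore minus rod).
F = P × A_ann

F ≈ 13600 N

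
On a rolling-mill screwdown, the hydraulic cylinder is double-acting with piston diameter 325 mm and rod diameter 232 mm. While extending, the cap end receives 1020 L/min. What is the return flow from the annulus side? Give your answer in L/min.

Q_out ≈ 500 L/min

Cap-side area A_cap = π/4 × (325 mm)² = 82960 mm^2
Rod-side annular area A_ann = π/4 × (325² − 232²) = 40680 mm^2
Piston speed v = Q_in/A_cap; rod-end outflow Q_out = v × A_ann = Q_in × A_ann/A_cap.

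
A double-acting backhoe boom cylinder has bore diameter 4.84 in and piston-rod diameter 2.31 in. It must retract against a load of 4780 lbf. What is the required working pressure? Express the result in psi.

Rod-side annular area A_ann = π/4 × (4.84² − 2.31²) = 14.21 in^2
Retraction: pressure acts on the annular area.
P = F / A = 4780 lbf / A

P ≈ 336 psi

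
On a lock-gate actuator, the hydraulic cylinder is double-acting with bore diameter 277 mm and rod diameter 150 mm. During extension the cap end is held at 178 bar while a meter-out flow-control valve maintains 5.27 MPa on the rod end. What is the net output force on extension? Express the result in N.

Cap-side area A_cap = π/4 × (277 mm)² = 60260 mm^2
Rod-side annular area A_ann = π/4 × (277² − 150²) = 42590 mm^2
Net thrust = P_cap·A_cap − P_rod·A_ann = 1.073e6 N − 2.245e5 N

F ≈ 8.48e5 N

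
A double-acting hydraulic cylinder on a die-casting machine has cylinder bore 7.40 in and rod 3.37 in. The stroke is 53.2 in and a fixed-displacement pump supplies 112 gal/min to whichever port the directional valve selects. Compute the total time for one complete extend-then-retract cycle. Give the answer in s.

t ≈ 9.51 s

Cap-side area A_cap = π/4 × (7.40 in)² = 43.01 in^2
Rod-side annular area A_ann = π/4 × (7.40² − 3.37²) = 34.09 in^2
t_ext = A_cap·L/Q = 5.306 s
t_ret = A_ann·L/Q = 4.206 s
t_cycle = t_ext + t_ret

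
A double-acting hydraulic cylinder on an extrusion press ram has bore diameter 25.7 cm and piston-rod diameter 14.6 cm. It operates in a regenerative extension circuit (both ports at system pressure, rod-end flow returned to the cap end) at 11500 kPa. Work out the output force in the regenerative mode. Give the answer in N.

With equal pressure on both faces, forces on the annular region cancel; the net push is pressure × rod cross-section.
Rod cross-section A_rod = π/4 × (14.6 cm)² = 167.4 cm^2
F = P × A_rod

F ≈ 1.93e5 N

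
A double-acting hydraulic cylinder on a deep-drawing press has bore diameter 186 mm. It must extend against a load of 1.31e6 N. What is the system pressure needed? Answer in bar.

Cap-side area A_cap = π/4 × (186 mm)² = 27170 mm^2
P = F / A = 1.31e6 N / A

P ≈ 482 bar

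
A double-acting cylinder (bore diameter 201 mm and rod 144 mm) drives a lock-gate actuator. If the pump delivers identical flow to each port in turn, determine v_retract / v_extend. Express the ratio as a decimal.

Cap-side area A_cap = π/4 × (201 mm)² = 31730 mm^2
Rod-side annular area A_ann = π/4 × (201² − 144²) = 15440 mm^2
For equal Q, v ∝ 1/A, so v_ret/v_ext = A_cap/A_ann.

v_ret/v_ext ≈ 2.05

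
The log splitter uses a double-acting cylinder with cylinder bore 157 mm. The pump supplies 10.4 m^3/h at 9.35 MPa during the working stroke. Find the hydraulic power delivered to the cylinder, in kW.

W ≈ 27.0 kW

Hydraulic power = P × Q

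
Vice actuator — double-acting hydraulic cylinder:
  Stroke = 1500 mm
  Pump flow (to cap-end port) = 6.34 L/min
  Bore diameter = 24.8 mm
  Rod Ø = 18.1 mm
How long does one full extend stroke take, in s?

Cap-side area A_cap = π/4 × (24.8 mm)² = 483.1 mm^2
Swept volume V = A × L; t = V / Q = A·L / Q

t ≈ 6.86 s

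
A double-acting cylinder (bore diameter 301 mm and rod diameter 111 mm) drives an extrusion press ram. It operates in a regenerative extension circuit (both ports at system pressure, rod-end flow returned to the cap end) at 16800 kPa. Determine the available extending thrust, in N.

F ≈ 1.63e5 N

With equal pressure on both faces, forces on the annular region cancel; the net push is pressure × rod cross-section.
Rod cross-section A_rod = π/4 × (111 mm)² = 9677 mm^2
F = P × A_rod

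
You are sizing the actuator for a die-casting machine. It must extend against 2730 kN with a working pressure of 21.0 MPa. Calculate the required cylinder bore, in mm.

D ≈ 407 mm

Extension force acts on the full piston face: F = P × (π/4)D².
D = √(4F / (πP)) = √(4 × 2730 kN / (π × 21.0 MPa))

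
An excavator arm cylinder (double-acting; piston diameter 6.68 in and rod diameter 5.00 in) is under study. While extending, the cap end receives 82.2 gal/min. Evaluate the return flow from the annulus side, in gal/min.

Q_out ≈ 36.1 gal/min

Cap-side area A_cap = π/4 × (6.68 in)² = 35.05 in^2
Rod-side annular area A_ann = π/4 × (6.68² − 5.00²) = 15.41 in^2
Piston speed v = Q_in/A_cap; rod-end outflow Q_out = v × A_ann = Q_in × A_ann/A_cap.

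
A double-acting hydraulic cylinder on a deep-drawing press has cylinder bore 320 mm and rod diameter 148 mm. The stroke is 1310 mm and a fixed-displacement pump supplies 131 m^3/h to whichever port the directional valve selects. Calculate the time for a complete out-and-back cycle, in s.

t ≈ 5.17 s

Cap-side area A_cap = π/4 × (320 mm)² = 80420 mm^2
Rod-side annular area A_ann = π/4 × (320² − 148²) = 63220 mm^2
t_ext = A_cap·L/Q = 2.895 s
t_ret = A_ann·L/Q = 2.276 s
t_cycle = t_ext + t_ret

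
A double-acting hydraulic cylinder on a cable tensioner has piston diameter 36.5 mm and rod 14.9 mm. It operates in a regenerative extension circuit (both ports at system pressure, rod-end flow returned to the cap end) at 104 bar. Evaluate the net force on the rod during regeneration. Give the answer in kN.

With equal pressure on both faces, forces on the annular region cancel; the net push is pressure × rod cross-section.
Rod cross-section A_rod = π/4 × (14.9 mm)² = 174.4 mm^2
F = P × A_rod

F ≈ 1.81 kN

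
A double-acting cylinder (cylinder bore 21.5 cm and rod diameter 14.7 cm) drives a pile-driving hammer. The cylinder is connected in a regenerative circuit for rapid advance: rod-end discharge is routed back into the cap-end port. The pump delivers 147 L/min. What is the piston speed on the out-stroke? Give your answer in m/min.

v ≈ 8.66 m/min

In regeneration the rod-end outflow joins the pump flow into the cap end, so the net volume the pump must supply per unit advance equals the rod cross-section area.
Rod cross-section A_rod = π/4 × (14.7 cm)² = 169.7 cm^2
v = Q_pump / A_rod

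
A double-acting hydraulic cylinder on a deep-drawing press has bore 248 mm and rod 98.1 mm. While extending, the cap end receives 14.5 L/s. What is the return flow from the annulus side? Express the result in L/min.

Q_out ≈ 734 L/min

Cap-side area A_cap = π/4 × (248 mm)² = 48310 mm^2
Rod-side annular area A_ann = π/4 × (248² − 98.1²) = 40750 mm^2
Piston speed v = Q_in/A_cap; rod-end outflow Q_out = v × A_ann = Q_in × A_ann/A_cap.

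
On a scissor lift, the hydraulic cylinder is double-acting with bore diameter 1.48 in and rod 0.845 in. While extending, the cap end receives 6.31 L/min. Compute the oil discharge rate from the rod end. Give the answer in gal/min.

Q_out ≈ 1.12 gal/min

Cap-side area A_cap = π/4 × (1.48 in)² = 1.720 in^2
Rod-side annular area A_ann = π/4 × (1.48² − 0.845²) = 1.160 in^2
Piston speed v = Q_in/A_cap; rod-end outflow Q_out = v × A_ann = Q_in × A_ann/A_cap.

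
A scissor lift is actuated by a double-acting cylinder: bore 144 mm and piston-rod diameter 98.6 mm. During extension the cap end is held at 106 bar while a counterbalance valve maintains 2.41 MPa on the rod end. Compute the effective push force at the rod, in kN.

Cap-side area A_cap = π/4 × (144 mm)² = 16290 mm^2
Rod-side annular area A_ann = π/4 × (144² − 98.6²) = 8650 mm^2
Net thrust = P_cap·A_cap − P_rod·A_ann = 172.6 kN − 20.85 kN

F ≈ 152 kN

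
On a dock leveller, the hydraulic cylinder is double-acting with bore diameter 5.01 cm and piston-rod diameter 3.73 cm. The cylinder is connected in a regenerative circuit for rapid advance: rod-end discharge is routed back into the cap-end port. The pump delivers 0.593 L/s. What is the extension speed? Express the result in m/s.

In regeneration the rod-end outflow joins the pump flow into the cap end, so the net volume the pump must supply per unit advance equals the rod cross-section area.
Rod cross-section A_rod = π/4 × (3.73 cm)² = 10.93 cm^2
v = Q_pump / A_rod

v ≈ 0.543 m/s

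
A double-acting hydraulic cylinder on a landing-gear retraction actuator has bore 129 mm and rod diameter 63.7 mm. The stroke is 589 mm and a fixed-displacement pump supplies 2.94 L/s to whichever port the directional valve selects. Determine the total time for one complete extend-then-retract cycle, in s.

t ≈ 4.60 s

Cap-side area A_cap = π/4 × (129 mm)² = 13070 mm^2
Rod-side annular area A_ann = π/4 × (129² − 63.7²) = 9883 mm^2
t_ext = A_cap·L/Q = 2.618 s
t_ret = A_ann·L/Q = 1.980 s
t_cycle = t_ext + t_ret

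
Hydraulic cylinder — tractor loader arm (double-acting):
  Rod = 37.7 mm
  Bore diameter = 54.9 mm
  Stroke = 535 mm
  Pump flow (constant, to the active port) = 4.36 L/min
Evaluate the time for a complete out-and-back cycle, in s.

Cap-side area A_cap = π/4 × (54.9 mm)² = 2367 mm^2
Rod-side annular area A_ann = π/4 × (54.9² − 37.7²) = 1251 mm^2
t_ext = A_cap·L/Q = 17.43 s
t_ret = A_ann·L/Q = 9.210 s
t_cycle = t_ext + t_ret

t ≈ 26.6 s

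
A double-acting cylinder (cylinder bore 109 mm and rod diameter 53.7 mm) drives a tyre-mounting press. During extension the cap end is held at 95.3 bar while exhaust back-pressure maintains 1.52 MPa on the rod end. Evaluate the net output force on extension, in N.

Cap-side area A_cap = π/4 × (109 mm)² = 9331 mm^2
Rod-side annular area A_ann = π/4 × (109² − 53.7²) = 7066 mm^2
Net thrust = P_cap·A_cap − P_rod·A_ann = 88930 N − 10740 N

F ≈ 78200 N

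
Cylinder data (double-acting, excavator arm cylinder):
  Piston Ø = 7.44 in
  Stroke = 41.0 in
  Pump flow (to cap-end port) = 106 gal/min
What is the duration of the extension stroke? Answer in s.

t ≈ 4.37 s

Cap-side area A_cap = π/4 × (7.44 in)² = 43.47 in^2
Swept volume V = A × L; t = V / Q = A·L / Q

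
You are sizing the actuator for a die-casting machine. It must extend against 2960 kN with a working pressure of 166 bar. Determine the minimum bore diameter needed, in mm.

D ≈ 476 mm

Extension force acts on the full piston face: F = P × (π/4)D².
D = √(4F / (πP)) = √(4 × 2960 kN / (π × 166 bar))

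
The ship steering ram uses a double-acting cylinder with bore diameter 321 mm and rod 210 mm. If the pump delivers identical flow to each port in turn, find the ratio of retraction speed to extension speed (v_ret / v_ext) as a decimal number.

v_ret/v_ext ≈ 1.75

Cap-side area A_cap = π/4 × (321 mm)² = 80930 mm^2
Rod-side annular area A_ann = π/4 × (321² − 210²) = 46290 mm^2
For equal Q, v ∝ 1/A, so v_ret/v_ext = A_cap/A_ann.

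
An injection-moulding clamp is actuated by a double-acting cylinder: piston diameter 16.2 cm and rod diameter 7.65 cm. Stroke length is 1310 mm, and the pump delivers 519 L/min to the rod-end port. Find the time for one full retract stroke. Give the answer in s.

Rod-side annular area A_ann = π/4 × (16.2² − 7.65²) = 160.2 cm^2
Swept volume V = A × L; t = V / Q = A·L / Q

t ≈ 2.43 s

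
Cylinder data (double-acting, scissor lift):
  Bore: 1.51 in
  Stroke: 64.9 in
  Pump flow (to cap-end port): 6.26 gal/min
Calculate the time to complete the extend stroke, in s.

Cap-side area A_cap = π/4 × (1.51 in)² = 1.791 in^2
Swept volume V = A × L; t = V / Q = A·L / Q

t ≈ 4.82 s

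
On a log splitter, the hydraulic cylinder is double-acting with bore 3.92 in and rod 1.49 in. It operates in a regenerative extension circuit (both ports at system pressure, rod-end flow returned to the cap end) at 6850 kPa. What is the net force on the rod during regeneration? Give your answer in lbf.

With equal pressure on both faces, forces on the annular region cancel; the net push is pressure × rod cross-section.
Rod cross-section A_rod = π/4 × (1.49 in)² = 1.744 in^2
F = P × A_rod

F ≈ 1730 lbf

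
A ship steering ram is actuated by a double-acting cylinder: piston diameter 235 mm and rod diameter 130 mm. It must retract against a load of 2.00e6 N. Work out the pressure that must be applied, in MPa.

Rod-side annular area A_ann = π/4 × (235² − 130²) = 30100 mm^2
Retraction: pressure acts on the annular area.
P = F / A = 2.00e6 N / A

P ≈ 66.4 MPa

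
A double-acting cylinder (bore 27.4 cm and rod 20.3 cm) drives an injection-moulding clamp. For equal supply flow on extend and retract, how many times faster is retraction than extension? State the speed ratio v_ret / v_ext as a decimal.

Cap-side area A_cap = π/4 × (27.4 cm)² = 589.6 cm^2
Rod-side annular area A_ann = π/4 × (27.4² − 20.3²) = 266.0 cm^2
For equal Q, v ∝ 1/A, so v_ret/v_ext = A_cap/A_ann.

v_ret/v_ext ≈ 2.22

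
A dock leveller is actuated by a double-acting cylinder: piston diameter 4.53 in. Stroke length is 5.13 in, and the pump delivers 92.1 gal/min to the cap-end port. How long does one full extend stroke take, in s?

Cap-side area A_cap = π/4 × (4.53 in)² = 16.12 in^2
Swept volume V = A × L; t = V / Q = A·L / Q

t ≈ 0.233 s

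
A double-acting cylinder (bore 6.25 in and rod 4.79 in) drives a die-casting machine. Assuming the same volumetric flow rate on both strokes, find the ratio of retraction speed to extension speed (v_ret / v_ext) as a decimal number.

Cap-side area A_cap = π/4 × (6.25 in)² = 30.68 in^2
Rod-side annular area A_ann = π/4 × (6.25² − 4.79²) = 12.66 in^2
For equal Q, v ∝ 1/A, so v_ret/v_ext = A_cap/A_ann.

v_ret/v_ext ≈ 2.42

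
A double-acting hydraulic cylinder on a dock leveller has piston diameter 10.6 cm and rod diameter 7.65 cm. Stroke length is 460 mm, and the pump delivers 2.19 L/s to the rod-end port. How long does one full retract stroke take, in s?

Rod-side annular area A_ann = π/4 × (10.6² − 7.65²) = 42.28 cm^2
Swept volume V = A × L; t = V / Q = A·L / Q

t ≈ 0.888 s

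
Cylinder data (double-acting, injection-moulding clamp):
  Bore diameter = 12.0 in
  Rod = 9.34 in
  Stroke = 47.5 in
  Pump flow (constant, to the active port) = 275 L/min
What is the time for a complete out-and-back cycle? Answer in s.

t ≈ 26.8 s

Cap-side area A_cap = π/4 × (12.0 in)² = 113.1 in^2
Rod-side annular area A_ann = π/4 × (12.0² − 9.34²) = 44.58 in^2
t_ext = A_cap·L/Q = 19.21 s
t_ret = A_ann·L/Q = 7.571 s
t_cycle = t_ext + t_ret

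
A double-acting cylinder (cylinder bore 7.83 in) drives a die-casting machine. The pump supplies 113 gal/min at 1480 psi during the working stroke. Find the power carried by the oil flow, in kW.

W ≈ 72.7 kW

Hydraulic power = P × Q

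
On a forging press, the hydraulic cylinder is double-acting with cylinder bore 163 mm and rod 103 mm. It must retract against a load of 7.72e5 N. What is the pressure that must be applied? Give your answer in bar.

Rod-side annular area A_ann = π/4 × (163² − 103²) = 12530 mm^2
Retraction: pressure acts on the annular area.
P = F / A = 7.72e5 N / A

P ≈ 616 bar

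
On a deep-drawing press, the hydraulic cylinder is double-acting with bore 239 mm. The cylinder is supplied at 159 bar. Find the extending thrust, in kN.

F ≈ 713 kN

Cap-side area A_cap = π/4 × (239 mm)² = 44860 mm^2
F = P × A_cap = 159 bar × A_cap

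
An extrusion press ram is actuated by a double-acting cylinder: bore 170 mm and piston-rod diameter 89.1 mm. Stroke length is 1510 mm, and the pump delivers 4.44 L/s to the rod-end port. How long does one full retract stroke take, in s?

Rod-side annular area A_ann = π/4 × (170² − 89.1²) = 16460 mm^2
Swept volume V = A × L; t = V / Q = A·L / Q

t ≈ 5.60 s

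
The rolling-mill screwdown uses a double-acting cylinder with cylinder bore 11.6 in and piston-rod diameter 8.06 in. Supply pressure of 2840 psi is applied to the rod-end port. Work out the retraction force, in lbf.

Rod-side annular area A_ann = π/4 × (11.6² − 8.06²) = 54.66 in^2
On retraction the pressure acts on the annular area (bore minus rod).
F = P × A_ann

F ≈ 1.55e5 lbf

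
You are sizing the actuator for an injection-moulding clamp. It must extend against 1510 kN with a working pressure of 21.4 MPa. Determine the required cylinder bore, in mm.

Extension force acts on the full piston face: F = P × (π/4)D².
D = √(4F / (πP)) = √(4 × 1510 kN / (π × 21.4 MPa))

D ≈ 300 mm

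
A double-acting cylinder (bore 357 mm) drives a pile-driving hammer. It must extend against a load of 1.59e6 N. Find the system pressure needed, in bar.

Cap-side area A_cap = π/4 × (357 mm)² = 1.001e5 mm^2
P = F / A = 1.59e6 N / A

P ≈ 159 bar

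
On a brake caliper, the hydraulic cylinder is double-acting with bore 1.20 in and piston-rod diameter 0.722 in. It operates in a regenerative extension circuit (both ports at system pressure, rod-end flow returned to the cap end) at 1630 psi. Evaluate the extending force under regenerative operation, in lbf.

F ≈ 667 lbf

With equal pressure on both faces, forces on the annular region cancel; the net push is pressure × rod cross-section.
Rod cross-section A_rod = π/4 × (0.722 in)² = 0.4094 in^2
F = P × A_rod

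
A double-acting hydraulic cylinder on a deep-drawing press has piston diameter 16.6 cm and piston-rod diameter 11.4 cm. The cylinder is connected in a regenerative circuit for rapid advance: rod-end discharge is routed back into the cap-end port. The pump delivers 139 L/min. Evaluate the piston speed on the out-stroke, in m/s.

v ≈ 0.227 m/s

In regeneration the rod-end outflow joins the pump flow into the cap end, so the net volume the pump must supply per unit advance equals the rod cross-section area.
Rod cross-section A_rod = π/4 × (11.4 cm)² = 102.1 cm^2
v = Q_pump / A_rod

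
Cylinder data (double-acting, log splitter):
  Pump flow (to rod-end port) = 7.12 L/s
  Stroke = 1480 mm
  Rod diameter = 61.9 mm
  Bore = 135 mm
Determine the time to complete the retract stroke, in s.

Rod-side annular area A_ann = π/4 × (135² − 61.9²) = 11300 mm^2
Swept volume V = A × L; t = V / Q = A·L / Q

t ≈ 2.35 s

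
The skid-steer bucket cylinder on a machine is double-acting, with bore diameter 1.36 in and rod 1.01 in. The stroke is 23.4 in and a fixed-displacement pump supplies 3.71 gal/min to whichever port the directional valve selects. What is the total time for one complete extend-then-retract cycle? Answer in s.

t ≈ 3.45 s

Cap-side area A_cap = π/4 × (1.36 in)² = 1.453 in^2
Rod-side annular area A_ann = π/4 × (1.36² − 1.01²) = 0.6515 in^2
t_ext = A_cap·L/Q = 2.380 s
t_ret = A_ann·L/Q = 1.067 s
t_cycle = t_ext + t_ret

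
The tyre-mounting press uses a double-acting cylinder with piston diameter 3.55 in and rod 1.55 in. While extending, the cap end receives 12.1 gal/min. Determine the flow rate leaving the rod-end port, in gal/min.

Q_out ≈ 9.79 gal/min

Cap-side area A_cap = π/4 × (3.55 in)² = 9.898 in^2
Rod-side annular area A_ann = π/4 × (3.55² − 1.55²) = 8.011 in^2
Piston speed v = Q_in/A_cap; rod-end outflow Q_out = v × A_ann = Q_in × A_ann/A_cap.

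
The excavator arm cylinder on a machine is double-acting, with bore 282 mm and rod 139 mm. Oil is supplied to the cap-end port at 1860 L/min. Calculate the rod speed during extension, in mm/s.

v ≈ 496 mm/s

Cap-side area A_cap = π/4 × (282 mm)² = 62460 mm^2
v = Q / A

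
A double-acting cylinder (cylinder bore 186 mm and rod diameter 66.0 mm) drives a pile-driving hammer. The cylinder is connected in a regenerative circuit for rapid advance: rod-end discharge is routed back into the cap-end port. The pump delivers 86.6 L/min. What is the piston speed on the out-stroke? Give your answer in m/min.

v ≈ 25.3 m/min

In regeneration the rod-end outflow joins the pump flow into the cap end, so the net volume the pump must supply per unit advance equals the rod cross-section area.
Rod cross-section A_rod = π/4 × (66.0 mm)² = 3421 mm^2
v = Q_pump / A_rod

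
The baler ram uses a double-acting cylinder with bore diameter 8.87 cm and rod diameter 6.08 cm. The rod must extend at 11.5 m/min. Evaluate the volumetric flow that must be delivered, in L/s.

Cap-side area A_cap = π/4 × (8.87 cm)² = 61.79 cm^2
Q = A × v

Q ≈ 1.18 L/s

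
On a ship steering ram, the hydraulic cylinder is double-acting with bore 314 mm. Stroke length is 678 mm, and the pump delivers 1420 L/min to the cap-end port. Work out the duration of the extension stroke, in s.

t ≈ 2.22 s

Cap-side area A_cap = π/4 × (314 mm)² = 77440 mm^2
Swept volume V = A × L; t = V / Q = A·L / Q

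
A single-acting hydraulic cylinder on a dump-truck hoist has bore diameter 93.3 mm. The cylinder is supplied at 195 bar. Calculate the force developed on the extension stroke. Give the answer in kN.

Cap-side area A_cap = π/4 × (93.3 mm)² = 6837 mm^2
F = P × A_cap = 195 bar × A_cap

F ≈ 133 kN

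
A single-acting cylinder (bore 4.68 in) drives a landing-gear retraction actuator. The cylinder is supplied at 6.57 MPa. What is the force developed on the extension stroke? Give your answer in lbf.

Cap-side area A_cap = π/4 × (4.68 in)² = 17.20 in^2
F = P × A_cap = 6.57 MPa × A_cap

F ≈ 16400 lbf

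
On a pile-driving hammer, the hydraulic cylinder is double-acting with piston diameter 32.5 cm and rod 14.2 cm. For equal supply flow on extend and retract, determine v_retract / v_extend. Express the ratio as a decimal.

v_ret/v_ext ≈ 1.24

Cap-side area A_cap = π/4 × (32.5 cm)² = 829.6 cm^2
Rod-side annular area A_ann = π/4 × (32.5² − 14.2²) = 671.2 cm^2
For equal Q, v ∝ 1/A, so v_ret/v_ext = A_cap/A_ann.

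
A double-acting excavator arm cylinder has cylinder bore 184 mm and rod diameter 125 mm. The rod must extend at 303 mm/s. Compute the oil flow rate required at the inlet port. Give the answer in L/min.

Q ≈ 483 L/min

Cap-side area A_cap = π/4 × (184 mm)² = 26590 mm^2
Q = A × v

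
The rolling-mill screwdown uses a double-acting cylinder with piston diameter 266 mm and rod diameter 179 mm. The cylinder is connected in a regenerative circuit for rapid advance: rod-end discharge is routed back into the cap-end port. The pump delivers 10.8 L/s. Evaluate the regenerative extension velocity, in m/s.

v ≈ 0.429 m/s

In regeneration the rod-end outflow joins the pump flow into the cap end, so the net volume the pump must supply per unit advance equals the rod cross-section area.
Rod cross-section A_rod = π/4 × (179 mm)² = 25160 mm^2
v = Q_pump / A_rod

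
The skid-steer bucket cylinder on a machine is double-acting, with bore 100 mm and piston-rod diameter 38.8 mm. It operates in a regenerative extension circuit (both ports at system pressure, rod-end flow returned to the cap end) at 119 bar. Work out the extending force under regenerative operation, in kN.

F ≈ 14.1 kN

With equal pressure on both faces, forces on the annular region cancel; the net push is pressure × rod cross-section.
Rod cross-section A_rod = π/4 × (38.8 mm)² = 1182 mm^2
F = P × A_rod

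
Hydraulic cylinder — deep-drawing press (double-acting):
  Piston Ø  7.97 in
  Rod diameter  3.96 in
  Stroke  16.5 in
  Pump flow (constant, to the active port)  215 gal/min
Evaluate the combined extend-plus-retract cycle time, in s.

t ≈ 1.74 s

Cap-side area A_cap = π/4 × (7.97 in)² = 49.89 in^2
Rod-side annular area A_ann = π/4 × (7.97² − 3.96²) = 37.57 in^2
t_ext = A_cap·L/Q = 0.9945 s
t_ret = A_ann·L/Q = 0.7490 s
t_cycle = t_ext + t_ret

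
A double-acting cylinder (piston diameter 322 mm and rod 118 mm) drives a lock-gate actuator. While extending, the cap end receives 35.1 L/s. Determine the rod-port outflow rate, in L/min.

Q_out ≈ 1820 L/min

Cap-side area A_cap = π/4 × (322 mm)² = 81430 mm^2
Rod-side annular area A_ann = π/4 × (322² − 118²) = 70500 mm^2
Piston speed v = Q_in/A_cap; rod-end outflow Q_out = v × A_ann = Q_in × A_ann/A_cap.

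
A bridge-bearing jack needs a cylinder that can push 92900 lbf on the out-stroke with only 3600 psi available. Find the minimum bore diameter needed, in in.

Extension force acts on the full piston face: F = P × (π/4)D².
D = √(4F / (πP)) = √(4 × 92900 lbf / (π × 3600 psi))

D ≈ 5.73 in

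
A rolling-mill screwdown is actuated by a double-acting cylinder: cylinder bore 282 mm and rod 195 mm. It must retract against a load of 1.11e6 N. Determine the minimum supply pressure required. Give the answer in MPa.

P ≈ 34.1 MPa

Rod-side annular area A_ann = π/4 × (282² − 195²) = 32590 mm^2
Retraction: pressure acts on the annular area.
P = F / A = 1.11e6 N / A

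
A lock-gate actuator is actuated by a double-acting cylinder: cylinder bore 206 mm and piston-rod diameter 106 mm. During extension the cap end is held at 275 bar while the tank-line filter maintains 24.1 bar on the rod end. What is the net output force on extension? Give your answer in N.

F ≈ 8.57e5 N

Cap-side area A_cap = π/4 × (206 mm)² = 33330 mm^2
Rod-side annular area A_ann = π/4 × (206² − 106²) = 24500 mm^2
Net thrust = P_cap·A_cap − P_rod·A_ann = 9.166e5 N − 59060 N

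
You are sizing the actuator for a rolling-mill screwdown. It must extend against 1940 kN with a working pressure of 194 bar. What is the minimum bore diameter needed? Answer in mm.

Extension force acts on the full piston face: F = P × (π/4)D².
D = √(4F / (πP)) = √(4 × 1940 kN / (π × 194 bar))

D ≈ 357 mm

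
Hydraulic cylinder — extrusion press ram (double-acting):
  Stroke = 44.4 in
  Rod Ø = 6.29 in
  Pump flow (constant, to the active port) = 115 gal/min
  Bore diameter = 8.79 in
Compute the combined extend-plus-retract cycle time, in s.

t ≈ 9.05 s

Cap-side area A_cap = π/4 × (8.79 in)² = 60.68 in^2
Rod-side annular area A_ann = π/4 × (8.79² − 6.29²) = 29.61 in^2
t_ext = A_cap·L/Q = 6.085 s
t_ret = A_ann·L/Q = 2.969 s
t_cycle = t_ext + t_ret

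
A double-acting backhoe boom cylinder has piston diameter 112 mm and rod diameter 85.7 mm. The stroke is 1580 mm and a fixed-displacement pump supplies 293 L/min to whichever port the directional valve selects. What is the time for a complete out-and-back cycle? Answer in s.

t ≈ 4.51 s

Cap-side area A_cap = π/4 × (112 mm)² = 9852 mm^2
Rod-side annular area A_ann = π/4 × (112² − 85.7²) = 4084 mm^2
t_ext = A_cap·L/Q = 3.188 s
t_ret = A_ann·L/Q = 1.321 s
t_cycle = t_ext + t_ret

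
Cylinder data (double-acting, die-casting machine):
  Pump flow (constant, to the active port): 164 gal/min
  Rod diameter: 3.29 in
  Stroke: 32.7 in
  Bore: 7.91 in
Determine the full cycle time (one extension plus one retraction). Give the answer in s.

Cap-side area A_cap = π/4 × (7.91 in)² = 49.14 in^2
Rod-side annular area A_ann = π/4 × (7.91² − 3.29²) = 40.64 in^2
t_ext = A_cap·L/Q = 2.545 s
t_ret = A_ann·L/Q = 2.105 s
t_cycle = t_ext + t_ret

t ≈ 4.65 s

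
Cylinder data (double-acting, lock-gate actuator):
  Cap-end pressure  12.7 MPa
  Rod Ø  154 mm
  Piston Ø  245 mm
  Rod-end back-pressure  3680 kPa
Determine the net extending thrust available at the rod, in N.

Cap-side area A_cap = π/4 × (245 mm)² = 47140 mm^2
Rod-side annular area A_ann = π/4 × (245² − 154²) = 28520 mm^2
Net thrust = P_cap·A_cap − P_rod·A_ann = 5.987e5 N − 1.049e5 N

F ≈ 4.94e5 N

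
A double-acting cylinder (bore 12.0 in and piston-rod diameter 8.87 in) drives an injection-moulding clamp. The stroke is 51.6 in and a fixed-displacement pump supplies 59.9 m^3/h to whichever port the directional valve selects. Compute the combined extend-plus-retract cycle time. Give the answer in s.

Cap-side area A_cap = π/4 × (12.0 in)² = 113.1 in^2
Rod-side annular area A_ann = π/4 × (12.0² − 8.87²) = 51.30 in^2
t_ext = A_cap·L/Q = 5.747 s
t_ret = A_ann·L/Q = 2.607 s
t_cycle = t_ext + t_ret

t ≈ 8.35 s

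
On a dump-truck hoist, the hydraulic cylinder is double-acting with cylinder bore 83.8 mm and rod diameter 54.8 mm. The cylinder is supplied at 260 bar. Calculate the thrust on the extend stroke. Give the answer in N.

F ≈ 1.43e5 N

Cap-side area A_cap = π/4 × (83.8 mm)² = 5515 mm^2
F = P × A_cap = 260 bar × A_cap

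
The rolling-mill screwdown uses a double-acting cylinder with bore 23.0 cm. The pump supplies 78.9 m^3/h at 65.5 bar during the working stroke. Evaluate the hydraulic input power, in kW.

W ≈ 144 kW

Hydraulic power = P × Q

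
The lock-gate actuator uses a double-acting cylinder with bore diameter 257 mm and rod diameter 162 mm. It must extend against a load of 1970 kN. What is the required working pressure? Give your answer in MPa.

P ≈ 38.0 MPa

Cap-side area A_cap = π/4 × (257 mm)² = 51870 mm^2
P = F / A = 1970 kN / A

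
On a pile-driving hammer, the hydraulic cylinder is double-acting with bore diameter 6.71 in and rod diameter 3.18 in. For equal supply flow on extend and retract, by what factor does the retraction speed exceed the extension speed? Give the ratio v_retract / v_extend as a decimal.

Cap-side area A_cap = π/4 × (6.71 in)² = 35.36 in^2
Rod-side annular area A_ann = π/4 × (6.71² − 3.18²) = 27.42 in^2
For equal Q, v ∝ 1/A, so v_ret/v_ext = A_cap/A_ann.

v_ret/v_ext ≈ 1.29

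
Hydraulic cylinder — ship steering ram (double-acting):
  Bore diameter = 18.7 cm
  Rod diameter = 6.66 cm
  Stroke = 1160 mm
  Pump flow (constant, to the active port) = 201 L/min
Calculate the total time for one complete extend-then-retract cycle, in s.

t ≈ 17.8 s

Cap-side area A_cap = π/4 × (18.7 cm)² = 274.6 cm^2
Rod-side annular area A_ann = π/4 × (18.7² − 6.66²) = 239.8 cm^2
t_ext = A_cap·L/Q = 9.510 s
t_ret = A_ann·L/Q = 8.304 s
t_cycle = t_ext + t_ret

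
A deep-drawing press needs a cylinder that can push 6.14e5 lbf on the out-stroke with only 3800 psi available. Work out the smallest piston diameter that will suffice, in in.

Extension force acts on the full piston face: F = P × (π/4)D².
D = √(4F / (πP)) = √(4 × 6.14e5 lbf / (π × 3800 psi))

D ≈ 14.3 in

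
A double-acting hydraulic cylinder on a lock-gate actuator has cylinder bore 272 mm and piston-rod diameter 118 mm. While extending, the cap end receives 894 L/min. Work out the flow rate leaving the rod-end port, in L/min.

Cap-side area A_cap = π/4 × (272 mm)² = 58110 mm^2
Rod-side annular area A_ann = π/4 × (272² − 118²) = 47170 mm^2
Piston speed v = Q_in/A_cap; rod-end outflow Q_out = v × A_ann = Q_in × A_ann/A_cap.

Q_out ≈ 726 L/min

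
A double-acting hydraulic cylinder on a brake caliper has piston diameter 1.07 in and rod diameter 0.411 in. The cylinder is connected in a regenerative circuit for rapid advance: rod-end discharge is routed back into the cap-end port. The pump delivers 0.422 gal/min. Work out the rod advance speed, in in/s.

In regeneration the rod-end outflow joins the pump flow into the cap end, so the net volume the pump must supply per unit advance equals the rod cross-section area.
Rod cross-section A_rod = π/4 × (0.411 in)² = 0.1327 in^2
v = Q_pump / A_rod

v ≈ 12.2 in/s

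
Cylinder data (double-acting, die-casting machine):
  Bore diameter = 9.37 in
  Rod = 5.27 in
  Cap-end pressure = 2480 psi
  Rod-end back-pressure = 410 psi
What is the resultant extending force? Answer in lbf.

F ≈ 1.52e5 lbf

Cap-side area A_cap = π/4 × (9.37 in)² = 68.96 in^2
Rod-side annular area A_ann = π/4 × (9.37² − 5.27²) = 47.14 in^2
Net thrust = P_cap·A_cap − P_rod·A_ann = 1.710e5 lbf − 19330 lbf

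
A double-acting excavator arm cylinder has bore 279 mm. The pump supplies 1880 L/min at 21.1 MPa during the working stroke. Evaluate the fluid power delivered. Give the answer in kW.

Hydraulic power = P × Q

W ≈ 661 kW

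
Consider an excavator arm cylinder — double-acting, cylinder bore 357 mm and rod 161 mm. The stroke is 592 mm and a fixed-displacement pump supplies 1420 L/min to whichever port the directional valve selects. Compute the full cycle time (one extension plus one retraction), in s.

Cap-side area A_cap = π/4 × (357 mm)² = 1.001e5 mm^2
Rod-side annular area A_ann = π/4 × (357² − 161²) = 79740 mm^2
t_ext = A_cap·L/Q = 2.504 s
t_ret = A_ann·L/Q = 1.995 s
t_cycle = t_ext + t_ret

t ≈ 4.50 s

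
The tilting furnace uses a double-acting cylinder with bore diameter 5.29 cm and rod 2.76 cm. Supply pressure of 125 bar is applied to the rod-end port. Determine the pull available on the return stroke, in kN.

F ≈ 20.0 kN

Rod-side annular area A_ann = π/4 × (5.29² − 2.76²) = 16.00 cm^2
On retraction the pressure acts on the annular area (bore minus rod).
F = P × A_ann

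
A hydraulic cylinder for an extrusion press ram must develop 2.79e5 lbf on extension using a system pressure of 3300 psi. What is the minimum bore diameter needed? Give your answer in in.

Extension force acts on the full piston face: F = P × (π/4)D².
D = √(4F / (πP)) = √(4 × 2.79e5 lbf / (π × 3300 psi))

D ≈ 10.4 in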